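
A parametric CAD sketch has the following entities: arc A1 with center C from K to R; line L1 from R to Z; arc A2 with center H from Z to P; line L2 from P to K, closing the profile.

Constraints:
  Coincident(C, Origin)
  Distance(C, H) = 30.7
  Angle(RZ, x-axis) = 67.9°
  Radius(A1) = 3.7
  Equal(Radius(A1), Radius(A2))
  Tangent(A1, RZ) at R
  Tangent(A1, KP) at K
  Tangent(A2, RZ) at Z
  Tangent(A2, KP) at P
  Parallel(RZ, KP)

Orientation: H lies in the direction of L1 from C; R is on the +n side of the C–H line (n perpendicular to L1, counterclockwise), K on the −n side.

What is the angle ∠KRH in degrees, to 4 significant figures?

83.13°

The slot axis is L1's direction at 67.9°, so u = (cos 67.9°, sin 67.9°) = (0.3762, 0.9265) and n = (−sin 67.9°, cos 67.9°) = (-0.9265, 0.3762). C is at the origin and H lies 30.7 along u from C, so H = 30.7·u = (11.55, 28.44). Tangency of A1 to both parallel lines with radius 3.7 puts R and K at C ± 3.7·n: R = (-3.428, 1.392), K = (3.428, -1.392). Then cos ∠KRH = RK·RH / (|RK||RH|), giving 83.13°.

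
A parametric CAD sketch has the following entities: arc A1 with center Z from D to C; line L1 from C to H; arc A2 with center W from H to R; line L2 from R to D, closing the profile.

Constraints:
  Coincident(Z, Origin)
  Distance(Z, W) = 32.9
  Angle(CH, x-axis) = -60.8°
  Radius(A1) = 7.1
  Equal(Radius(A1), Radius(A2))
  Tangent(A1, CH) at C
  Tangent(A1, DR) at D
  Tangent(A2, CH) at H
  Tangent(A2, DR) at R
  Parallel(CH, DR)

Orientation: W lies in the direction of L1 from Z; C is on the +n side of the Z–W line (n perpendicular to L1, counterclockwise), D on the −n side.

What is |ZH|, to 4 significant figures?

33.66

Tangency of A1 to both parallel lines with radius 7.1 puts C and D at Z ± 7.1·n: C = (6.198, 3.464), D = (-6.198, -3.464). Equal radii place H and R the same way about W: H = W + 7.1·n = (22.25, -25.26), R = W − 7.1·n = (9.853, -32.18). Then |ZH| = |H − Z| = 33.66.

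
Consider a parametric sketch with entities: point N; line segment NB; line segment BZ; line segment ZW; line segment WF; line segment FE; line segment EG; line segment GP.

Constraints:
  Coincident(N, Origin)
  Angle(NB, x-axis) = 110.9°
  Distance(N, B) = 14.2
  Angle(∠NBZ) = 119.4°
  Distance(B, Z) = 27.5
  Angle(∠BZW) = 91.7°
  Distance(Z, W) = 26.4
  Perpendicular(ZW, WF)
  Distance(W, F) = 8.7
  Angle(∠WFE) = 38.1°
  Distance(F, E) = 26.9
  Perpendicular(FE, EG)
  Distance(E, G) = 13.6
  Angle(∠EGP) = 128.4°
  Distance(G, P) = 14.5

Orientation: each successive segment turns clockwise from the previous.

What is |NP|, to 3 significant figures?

57.2

N is at the origin; NB runs at 110.9° with length 14.2, so B = (-5.07, 13.3). ∠NBZ = 119.4° gives BZ at 50.3° from the x-axis; with |BZ| = 27.5, Z = (12.5, 34.4). ∠BZW = 91.7° gives ZW at -38.0° from the x-axis; with |ZW| = 26.4, W = (33.3, 18.2). The perpendicularity gives WF at right angles to ZW, so WF runs at -128°; with |WF| = 8.7, F = (27.9, 11.3). ∠WFE = 38.1° gives FE at 90.1° from the x-axis; with |FE| = 26.9, E = (27.9, 38.2). FE is perpendicular to EG, so EG runs at 0.100°; with |EG| = 13.6, G = (41.5, 38.2). ∠EGP = 128.4° gives GP at -51.5° from the x-axis; with |GP| = 14.5, P = (50.5, 26.9). Then |NP| = |P − N| = 57.2.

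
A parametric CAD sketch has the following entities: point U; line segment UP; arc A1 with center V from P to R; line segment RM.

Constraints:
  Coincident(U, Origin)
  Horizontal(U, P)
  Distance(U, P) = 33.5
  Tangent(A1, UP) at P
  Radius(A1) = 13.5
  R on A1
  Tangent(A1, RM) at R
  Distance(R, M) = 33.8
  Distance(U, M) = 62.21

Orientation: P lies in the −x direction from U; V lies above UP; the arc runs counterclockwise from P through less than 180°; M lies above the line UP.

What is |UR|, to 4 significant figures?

29.31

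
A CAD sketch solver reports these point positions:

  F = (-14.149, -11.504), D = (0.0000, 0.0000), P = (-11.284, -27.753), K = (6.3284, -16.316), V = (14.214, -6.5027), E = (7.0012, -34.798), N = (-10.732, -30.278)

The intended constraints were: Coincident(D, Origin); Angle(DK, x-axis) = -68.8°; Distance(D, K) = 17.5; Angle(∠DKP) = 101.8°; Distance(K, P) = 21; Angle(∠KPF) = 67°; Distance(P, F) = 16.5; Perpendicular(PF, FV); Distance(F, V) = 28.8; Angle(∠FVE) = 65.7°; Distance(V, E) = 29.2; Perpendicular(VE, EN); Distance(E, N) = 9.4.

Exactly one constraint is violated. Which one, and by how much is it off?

Distance(E, N) = 9.4 — off by 8.90.

D = (0.00, 0.00) ✓; DK at -68.80° ✓; |DK| = 17.50 ✓; ∠DKP = 101.8° ✓; |KP| = 21.00 ✓; ∠KPF = 67.00° ✓; |PF| = 16.50 ✓; ∠(PF, FV) = 90.00° ✓; |FV| = 28.80 ✓; ∠FVE = 65.70° ✓; |VE| = 29.20 ✓; ∠(VE, EN) = 90.00° ✓; |EN| = 18.30 ✗.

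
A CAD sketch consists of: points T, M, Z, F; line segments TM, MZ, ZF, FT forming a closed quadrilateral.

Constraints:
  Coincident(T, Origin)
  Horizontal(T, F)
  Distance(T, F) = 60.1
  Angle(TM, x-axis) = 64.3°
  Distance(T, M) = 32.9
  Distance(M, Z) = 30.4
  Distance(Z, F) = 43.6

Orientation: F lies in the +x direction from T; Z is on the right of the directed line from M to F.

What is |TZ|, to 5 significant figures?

16.519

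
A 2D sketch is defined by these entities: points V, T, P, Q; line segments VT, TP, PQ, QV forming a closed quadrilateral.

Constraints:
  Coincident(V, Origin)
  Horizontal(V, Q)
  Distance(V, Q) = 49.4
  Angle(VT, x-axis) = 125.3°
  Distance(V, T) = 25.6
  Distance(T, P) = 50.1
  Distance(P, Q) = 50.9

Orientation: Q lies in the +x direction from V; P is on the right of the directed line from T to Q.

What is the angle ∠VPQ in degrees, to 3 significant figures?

72.0°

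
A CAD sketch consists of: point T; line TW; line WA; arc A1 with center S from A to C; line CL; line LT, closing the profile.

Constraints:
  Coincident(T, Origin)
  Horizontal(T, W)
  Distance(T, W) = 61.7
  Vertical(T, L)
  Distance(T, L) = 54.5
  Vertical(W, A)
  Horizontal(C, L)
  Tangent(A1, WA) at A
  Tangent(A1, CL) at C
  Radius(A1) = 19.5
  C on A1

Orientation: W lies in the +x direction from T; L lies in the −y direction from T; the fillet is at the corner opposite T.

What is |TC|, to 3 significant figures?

68.9

T is at the origin; TW is horizontal with |TW| = 61.7 and W on the +x side, so W = (61.7, 0.00). T and L share the same x with |TL| = 54.5 and L on the −y side, so L = (0.00, -54.5). The virtual corner opposite T is at (61.7, -54.5). A1 meets WA tangentially, so SA is at right angles to WA and the tangent condition forces SC to be normal to CL, with radius 19.5, so the center S sits 19.5 in from both sides at S = (42.2, -35.0). That places the tangent points at A = (61.7, -35.0) on WA and C = (42.2, -54.5) on CL. Then |TC| = |C − T| = 68.9.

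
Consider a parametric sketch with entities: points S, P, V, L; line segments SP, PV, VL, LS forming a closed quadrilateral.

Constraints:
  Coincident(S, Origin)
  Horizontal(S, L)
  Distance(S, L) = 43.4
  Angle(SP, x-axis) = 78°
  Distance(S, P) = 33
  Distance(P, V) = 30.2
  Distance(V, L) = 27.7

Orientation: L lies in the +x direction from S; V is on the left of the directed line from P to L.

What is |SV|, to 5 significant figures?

45.363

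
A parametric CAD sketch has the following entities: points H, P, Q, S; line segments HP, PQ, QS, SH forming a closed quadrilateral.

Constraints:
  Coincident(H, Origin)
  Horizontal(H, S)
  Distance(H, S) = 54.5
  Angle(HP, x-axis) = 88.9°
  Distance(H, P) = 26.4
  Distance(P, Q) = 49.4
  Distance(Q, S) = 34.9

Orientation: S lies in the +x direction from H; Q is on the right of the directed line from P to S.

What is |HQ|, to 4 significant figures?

29.47

H is at the origin; HS is horizontal with |HS| = 54.5 and S in +x, so S = (54.5, 0). HP runs at 88.9° with |HP| = 26.4, so P = (0.5068, 26.40). Q is determined by |PQ| = 49.4 and |QS| = 34.9 together: it lies at the intersection of circle(P, 49.4) and circle(S, 34.9). With |PS| = 60.10, the foot of the radical line on PS is 40.22 from P and the perpendicular offset is √(49.4² − 40.22²) = 28.68. Taking the right-of-PS solution: Q = (24.04, -17.04).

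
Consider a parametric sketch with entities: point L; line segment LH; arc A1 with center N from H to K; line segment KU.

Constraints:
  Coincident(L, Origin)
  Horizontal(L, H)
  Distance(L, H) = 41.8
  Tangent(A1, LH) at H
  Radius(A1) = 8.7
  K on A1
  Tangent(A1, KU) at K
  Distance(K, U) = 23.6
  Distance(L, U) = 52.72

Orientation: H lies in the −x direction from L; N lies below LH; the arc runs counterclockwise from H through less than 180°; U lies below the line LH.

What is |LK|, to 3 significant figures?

51.2

L is at the origin; L and H share the same y with |LH| = 41.8 and H on the −x side, so H = (-41.8, 0.00). Since A1 is tangent to LH there, NH ⟂ LH, so N = H + (0, -8.7) = (-41.8, -8.70). Since NK ⟂ KU (tangency), |NU| = √(8.7² + 23.6²) = 25.2 regardless of where K sits on A1. So U lies on both circle(L, 52.72) and circle(N, 25.2); the below-LH intersection is U = (-40.4, -33.8). K is the foot of the tangent from U: K = (-49.8, -12.1).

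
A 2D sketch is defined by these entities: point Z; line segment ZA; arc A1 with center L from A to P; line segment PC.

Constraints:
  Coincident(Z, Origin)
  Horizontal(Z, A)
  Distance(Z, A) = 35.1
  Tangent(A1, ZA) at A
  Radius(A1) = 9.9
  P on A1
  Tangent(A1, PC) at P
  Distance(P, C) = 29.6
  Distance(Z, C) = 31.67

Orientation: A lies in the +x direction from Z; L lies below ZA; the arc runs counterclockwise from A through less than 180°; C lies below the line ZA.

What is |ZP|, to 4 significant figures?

27.11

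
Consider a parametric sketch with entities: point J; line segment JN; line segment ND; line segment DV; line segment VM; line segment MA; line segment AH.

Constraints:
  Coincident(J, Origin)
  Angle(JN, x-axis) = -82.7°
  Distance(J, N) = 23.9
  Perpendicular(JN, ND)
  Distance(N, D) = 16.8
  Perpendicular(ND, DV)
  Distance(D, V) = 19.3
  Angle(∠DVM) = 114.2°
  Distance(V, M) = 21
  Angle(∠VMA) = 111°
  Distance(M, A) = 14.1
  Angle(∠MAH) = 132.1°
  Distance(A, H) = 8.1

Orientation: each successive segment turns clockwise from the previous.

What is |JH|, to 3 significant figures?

18.4

J is at the origin; JN runs at -82.7° with length 23.9, so N = (3.04, -23.7). JN is perpendicular to ND, so ND runs at -173°; with |ND| = 16.8, D = (-13.6, -25.8). ND is perpendicular to DV, so DV runs at 97.3°; with |DV| = 19.3, V = (-16.1, -6.70). ∠DVM = 114.2° gives VM at 31.5° from the x-axis; with |VM| = 21.0, M = (1.83, 4.28). ∠VMA = 111.0° gives MA at -37.5° from the x-axis; with |MA| = 14.1, A = (13.0, -4.31). ∠MAH = 132.1° gives AH at -85.4° from the x-axis; with |AH| = 8.1, H = (13.7, -12.4). Then |JH| = |H − J| = 18.4.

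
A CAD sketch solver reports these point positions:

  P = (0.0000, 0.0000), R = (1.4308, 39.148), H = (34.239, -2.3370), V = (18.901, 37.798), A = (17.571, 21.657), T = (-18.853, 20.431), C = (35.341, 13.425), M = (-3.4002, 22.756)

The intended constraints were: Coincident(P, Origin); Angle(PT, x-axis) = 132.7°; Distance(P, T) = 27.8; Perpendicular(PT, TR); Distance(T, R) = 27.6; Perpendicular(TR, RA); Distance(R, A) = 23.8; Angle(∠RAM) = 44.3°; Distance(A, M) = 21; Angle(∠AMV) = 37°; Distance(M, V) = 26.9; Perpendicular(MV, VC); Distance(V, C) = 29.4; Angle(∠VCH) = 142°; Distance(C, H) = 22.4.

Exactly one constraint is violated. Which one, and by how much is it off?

Distance(C, H) = 22.4 — off by 6.60.

P = (0.00, 0.00) ✓; PT at 132.7° ✓; |PT| = 27.80 ✓; ∠(PT, TR) = 90.00° ✓; |TR| = 27.60 ✓; ∠(TR, RA) = 90.00° ✓; |RA| = 23.80 ✓; ∠RAM = 44.30° ✓; |AM| = 21.00 ✓; ∠AMV = 37.00° ✓; |MV| = 26.90 ✓; ∠(MV, VC) = 90.00° ✓; |VC| = 29.40 ✓; ∠VCH = 142.0° ✓; |CH| = 15.80 ✗.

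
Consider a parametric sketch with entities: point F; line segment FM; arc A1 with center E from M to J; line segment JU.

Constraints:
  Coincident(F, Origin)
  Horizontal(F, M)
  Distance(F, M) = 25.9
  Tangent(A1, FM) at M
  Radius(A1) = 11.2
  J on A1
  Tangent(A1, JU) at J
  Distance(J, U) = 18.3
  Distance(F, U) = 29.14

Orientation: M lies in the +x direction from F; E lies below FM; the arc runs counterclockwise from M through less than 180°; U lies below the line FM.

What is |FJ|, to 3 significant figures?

17.4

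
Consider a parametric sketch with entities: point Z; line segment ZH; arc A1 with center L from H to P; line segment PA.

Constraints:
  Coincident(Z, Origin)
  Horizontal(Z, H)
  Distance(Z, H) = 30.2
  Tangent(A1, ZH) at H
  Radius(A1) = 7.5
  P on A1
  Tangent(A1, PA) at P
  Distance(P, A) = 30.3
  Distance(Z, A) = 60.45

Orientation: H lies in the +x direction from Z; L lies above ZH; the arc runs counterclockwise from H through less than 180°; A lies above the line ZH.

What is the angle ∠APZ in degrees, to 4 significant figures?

129.1°

Checks: ∠(LH, HZ) = 90.00° ✓; |LH| = 7.500 ✓; |LP| = 7.500 ✓; ∠(LP, PA) = 90.00° ✓; |PA| = 30.30 ✓; |ZA| = 60.45 ✓.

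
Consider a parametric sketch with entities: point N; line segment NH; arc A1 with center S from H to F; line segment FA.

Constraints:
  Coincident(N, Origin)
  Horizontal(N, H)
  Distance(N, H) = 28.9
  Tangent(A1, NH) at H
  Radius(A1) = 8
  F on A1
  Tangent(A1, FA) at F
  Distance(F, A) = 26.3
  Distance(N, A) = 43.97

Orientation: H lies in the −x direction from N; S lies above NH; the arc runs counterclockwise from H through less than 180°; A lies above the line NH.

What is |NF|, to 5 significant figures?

23.116

N is at the origin; N and H share the same y with |NH| = 28.9 and H on the −x side, so H = (-28.900, 0.0000). Since A1 is tangent to NH there, SH ⟂ NH, so S = H + (0, 8) = (-28.900, 8.0000). Since SF ⟂ FA (tangency), |SA| = √(8.0² + 26.3²) = 27.490 regardless of where F sits on A1. So A lies on both circle(N, 43.97) and circle(S, 27.490); the above-NH intersection is A = (-26.146, 35.352). F is the foot of the tangent from A: F = (-21.052, 9.5497).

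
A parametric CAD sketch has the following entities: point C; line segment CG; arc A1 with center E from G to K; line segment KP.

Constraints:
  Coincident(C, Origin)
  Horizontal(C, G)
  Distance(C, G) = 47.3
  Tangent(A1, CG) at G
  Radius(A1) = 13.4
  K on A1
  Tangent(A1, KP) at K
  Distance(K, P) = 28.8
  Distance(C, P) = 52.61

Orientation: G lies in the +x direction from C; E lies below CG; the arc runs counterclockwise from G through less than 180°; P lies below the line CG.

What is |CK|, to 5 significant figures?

36.216

C is at the origin; CG is horizontal with |CG| = 47.3 and G on the +x side, so G = (47.300, 0.0000). Since A1 is tangent to CG there, EG ⟂ CG, so E = G + (0, -13.4) = (47.300, -13.400). Since EK ⟂ KP (tangency), |EP| = √(13.4² + 28.8²) = 31.765 regardless of where K sits on A1. So P lies on both circle(C, 52.61) and circle(E, 31.765); the below-CG intersection is P = (32.397, -41.452). K is the foot of the tangent from P: K = (33.919, -12.692).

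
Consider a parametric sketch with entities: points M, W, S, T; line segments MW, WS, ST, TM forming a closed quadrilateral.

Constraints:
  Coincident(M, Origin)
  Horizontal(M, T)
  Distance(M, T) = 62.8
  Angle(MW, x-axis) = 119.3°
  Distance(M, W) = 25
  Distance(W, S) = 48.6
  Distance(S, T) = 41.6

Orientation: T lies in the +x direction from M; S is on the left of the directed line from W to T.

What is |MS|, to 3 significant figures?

47.3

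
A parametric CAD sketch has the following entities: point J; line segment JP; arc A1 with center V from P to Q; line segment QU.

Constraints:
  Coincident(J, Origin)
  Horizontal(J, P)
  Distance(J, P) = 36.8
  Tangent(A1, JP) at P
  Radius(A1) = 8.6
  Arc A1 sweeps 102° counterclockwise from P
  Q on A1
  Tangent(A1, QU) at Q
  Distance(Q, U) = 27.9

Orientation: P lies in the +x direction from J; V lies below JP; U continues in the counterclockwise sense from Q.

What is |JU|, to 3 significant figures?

50.9

J is at the origin; J and P share the same y with |JP| = 36.8 and P on the +x side, so P = (36.8, 0.00). Tangency of A1 to JP means the radius VP is perpendicular to JP, so V = P + (0, -8.6) = (36.8, -8.60). On A1, P sits at bearing 90° from V; a 102° counterclockwise sweep puts Q at bearing 192°, so Q = V + 8.6·(cos 192°, sin 192°) = (28.4, -10.4). The tangent condition forces VQ to be normal to QU, so QU runs along (−sin 192°, cos 192°); with |QU| = 27.9, U = (34.2, -37.7). Then |JU| = |U − J| = 50.9.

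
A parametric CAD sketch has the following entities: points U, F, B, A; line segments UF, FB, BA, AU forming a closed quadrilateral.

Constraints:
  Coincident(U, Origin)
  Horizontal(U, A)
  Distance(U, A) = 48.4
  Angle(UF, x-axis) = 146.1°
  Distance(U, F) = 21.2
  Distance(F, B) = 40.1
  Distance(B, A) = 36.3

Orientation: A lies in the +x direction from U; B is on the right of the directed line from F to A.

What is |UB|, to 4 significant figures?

18.98

Checks: |FB| = 40.10 ✓; |BA| = 36.30 ✓.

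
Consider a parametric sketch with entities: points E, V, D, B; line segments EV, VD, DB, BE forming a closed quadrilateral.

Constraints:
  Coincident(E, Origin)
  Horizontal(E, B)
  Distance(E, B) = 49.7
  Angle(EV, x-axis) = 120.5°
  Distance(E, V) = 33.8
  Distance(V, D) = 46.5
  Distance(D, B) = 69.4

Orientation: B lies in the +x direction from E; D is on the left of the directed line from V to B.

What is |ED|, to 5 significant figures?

63.269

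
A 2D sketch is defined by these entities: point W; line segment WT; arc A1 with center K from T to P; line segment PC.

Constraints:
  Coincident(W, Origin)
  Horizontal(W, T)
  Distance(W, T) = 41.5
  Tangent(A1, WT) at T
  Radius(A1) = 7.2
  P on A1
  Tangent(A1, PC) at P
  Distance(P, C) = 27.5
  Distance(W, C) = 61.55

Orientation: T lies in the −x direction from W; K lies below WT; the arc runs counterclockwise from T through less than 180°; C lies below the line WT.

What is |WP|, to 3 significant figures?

49.1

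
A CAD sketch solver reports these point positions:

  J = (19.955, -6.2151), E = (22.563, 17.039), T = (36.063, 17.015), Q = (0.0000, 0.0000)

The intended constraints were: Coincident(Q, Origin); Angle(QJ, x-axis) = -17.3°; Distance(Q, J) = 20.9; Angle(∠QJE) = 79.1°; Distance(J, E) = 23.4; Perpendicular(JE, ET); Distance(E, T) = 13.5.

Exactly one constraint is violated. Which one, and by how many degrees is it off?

Perpendicular(JE, ET) — off by 6.30°.

Q = (0.00, 0.00) ✓; QJ at -17.30° ✓; |QJ| = 20.90 ✓; ∠QJE = 79.10° ✓; |JE| = 23.40 ✓; ∠(JE, ET) = 83.70° ✗; |ET| = 13.50 ✓.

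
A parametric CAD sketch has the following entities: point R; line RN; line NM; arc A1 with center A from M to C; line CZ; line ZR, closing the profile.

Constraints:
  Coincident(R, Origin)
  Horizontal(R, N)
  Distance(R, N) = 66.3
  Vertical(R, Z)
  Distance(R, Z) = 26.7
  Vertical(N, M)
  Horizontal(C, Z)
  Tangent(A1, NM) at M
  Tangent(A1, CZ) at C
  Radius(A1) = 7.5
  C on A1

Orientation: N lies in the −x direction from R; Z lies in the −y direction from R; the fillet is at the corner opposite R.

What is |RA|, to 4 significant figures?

61.86

RZ is vertical with |RZ| = 26.7 and Z on the −y side, so Z = (0.000, -26.70). The virtual corner opposite R is at (-66.30, -26.70). Tangency of A1 to NM means the radius AM is perpendicular to NM and tangency of A1 to CZ means the radius AC is perpendicular to CZ, with radius 7.5, so the center A sits 7.5 in from both sides at A = (-58.80, -19.20). Then |RA| = |A − R| = 61.86.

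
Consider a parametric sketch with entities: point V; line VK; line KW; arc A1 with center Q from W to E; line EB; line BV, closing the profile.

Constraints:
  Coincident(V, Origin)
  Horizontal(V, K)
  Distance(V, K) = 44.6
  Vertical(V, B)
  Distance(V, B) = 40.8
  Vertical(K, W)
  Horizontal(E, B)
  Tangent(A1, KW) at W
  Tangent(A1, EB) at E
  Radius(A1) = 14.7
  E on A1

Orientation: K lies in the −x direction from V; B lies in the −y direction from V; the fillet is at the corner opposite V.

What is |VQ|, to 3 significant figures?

39.7

VB is vertical with |VB| = 40.8 and B on the −y side, so B = (0.00, -40.8). The virtual corner opposite V is at (-44.6, -40.8). A1 meets KW tangentially, so QW is at right angles to KW and A1 meets EB tangentially, so QE is at right angles to EB, with radius 14.7, so the center Q sits 14.7 in from both sides at Q = (-29.9, -26.1). Then |VQ| = |Q − V| = 39.7.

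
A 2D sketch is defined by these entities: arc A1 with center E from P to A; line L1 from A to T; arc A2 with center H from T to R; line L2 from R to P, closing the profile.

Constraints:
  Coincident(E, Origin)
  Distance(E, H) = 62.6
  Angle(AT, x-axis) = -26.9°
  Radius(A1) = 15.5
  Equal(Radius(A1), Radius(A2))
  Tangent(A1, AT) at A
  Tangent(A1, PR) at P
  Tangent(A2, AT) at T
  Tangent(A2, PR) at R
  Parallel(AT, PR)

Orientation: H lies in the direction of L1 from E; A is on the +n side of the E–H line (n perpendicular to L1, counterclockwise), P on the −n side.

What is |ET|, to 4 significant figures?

64.49

The slot axis is L1's direction at -26.9°, so u = (cos -26.9°, sin -26.9°) = (0.8918, -0.4524) and n = (−sin -26.9°, cos -26.9°) = (0.4524, 0.8918). E is at the origin and H lies 62.6 along u from E, so H = 62.6·u = (55.83, -28.32). Tangency of A1 to both parallel lines with radius 15.5 puts A and P at E ± 15.5·n: A = (7.013, 13.82), P = (-7.013, -13.82). Equal radii place T and R the same way about H: T = H + 15.5·n = (62.84, -14.50), R = H − 15.5·n = (48.81, -42.15). Then |ET| = |T − E| = 64.49.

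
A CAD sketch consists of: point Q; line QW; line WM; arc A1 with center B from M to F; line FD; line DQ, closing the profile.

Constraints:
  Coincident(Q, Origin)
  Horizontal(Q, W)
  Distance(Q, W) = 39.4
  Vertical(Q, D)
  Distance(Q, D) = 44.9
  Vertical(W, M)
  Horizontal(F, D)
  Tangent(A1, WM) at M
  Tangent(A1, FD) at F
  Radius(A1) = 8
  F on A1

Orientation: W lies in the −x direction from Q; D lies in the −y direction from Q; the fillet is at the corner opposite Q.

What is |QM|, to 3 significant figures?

54.0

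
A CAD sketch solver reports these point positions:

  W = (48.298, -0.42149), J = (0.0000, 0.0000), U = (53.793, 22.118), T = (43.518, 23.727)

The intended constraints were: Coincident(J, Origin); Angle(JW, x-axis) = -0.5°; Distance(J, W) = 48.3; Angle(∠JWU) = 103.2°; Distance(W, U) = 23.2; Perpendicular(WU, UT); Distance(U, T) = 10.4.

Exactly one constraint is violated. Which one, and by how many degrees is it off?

Perpendicular(WU, UT) — off by 4.80°.

J = (0.00, 0.00) ✓; JW at -0.5000° ✓; |JW| = 48.30 ✓; ∠JWU = 103.2° ✓; |WU| = 23.20 ✓; ∠(WU, UT) = 94.80° ✗; |UT| = 10.40 ✓.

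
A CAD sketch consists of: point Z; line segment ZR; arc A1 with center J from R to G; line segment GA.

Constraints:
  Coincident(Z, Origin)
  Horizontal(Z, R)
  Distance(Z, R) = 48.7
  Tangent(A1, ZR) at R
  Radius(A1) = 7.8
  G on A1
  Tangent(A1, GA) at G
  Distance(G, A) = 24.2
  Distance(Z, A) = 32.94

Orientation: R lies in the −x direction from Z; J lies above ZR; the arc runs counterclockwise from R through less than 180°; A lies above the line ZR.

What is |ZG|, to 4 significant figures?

43.15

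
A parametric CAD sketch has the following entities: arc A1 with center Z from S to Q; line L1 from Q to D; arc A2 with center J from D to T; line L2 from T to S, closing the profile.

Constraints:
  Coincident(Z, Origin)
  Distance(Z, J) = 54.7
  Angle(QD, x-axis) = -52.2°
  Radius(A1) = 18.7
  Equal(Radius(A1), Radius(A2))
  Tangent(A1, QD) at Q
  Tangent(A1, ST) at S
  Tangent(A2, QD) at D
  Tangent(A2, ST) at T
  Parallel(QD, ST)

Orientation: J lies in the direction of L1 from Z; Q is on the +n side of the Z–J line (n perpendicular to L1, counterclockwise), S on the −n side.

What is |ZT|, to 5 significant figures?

57.808

The slot axis is L1's direction at -52.2°, so u = (cos -52.2°, sin -52.2°) = (0.61291, -0.79016) and n = (−sin -52.2°, cos -52.2°) = (0.79016, 0.61291). Z is at the origin and J lies 54.7 along u from Z, so J = 54.7·u = (33.526, -43.221). Tangency of A1 to both parallel lines with radius 18.7 puts Q and S at Z ± 18.7·n: Q = (14.776, 11.461), S = (-14.776, -11.461). Equal radii place D and T the same way about J: D = J + 18.7·n = (48.302, -31.760), T = J − 18.7·n = (18.750, -54.683). Then |ZT| = |T − Z| = 57.808.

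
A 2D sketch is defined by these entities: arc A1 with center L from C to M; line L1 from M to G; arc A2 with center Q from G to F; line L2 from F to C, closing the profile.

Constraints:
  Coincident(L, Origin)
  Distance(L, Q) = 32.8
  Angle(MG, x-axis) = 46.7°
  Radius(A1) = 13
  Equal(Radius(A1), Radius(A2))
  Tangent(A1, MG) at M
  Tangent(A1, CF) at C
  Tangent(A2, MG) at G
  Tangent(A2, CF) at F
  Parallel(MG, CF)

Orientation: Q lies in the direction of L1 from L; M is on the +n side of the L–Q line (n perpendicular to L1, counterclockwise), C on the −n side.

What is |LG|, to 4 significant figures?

35.28

Tangency of A1 to both parallel lines with radius 13.0 puts M and C at L ± 13.0·n: M = (-9.461, 8.916), C = (9.461, -8.916). Equal radii place G and F the same way about Q: G = Q + 13.0·n = (13.03, 32.79), F = Q − 13.0·n = (31.96, 14.96). Then |LG| = |G − L| = 35.28.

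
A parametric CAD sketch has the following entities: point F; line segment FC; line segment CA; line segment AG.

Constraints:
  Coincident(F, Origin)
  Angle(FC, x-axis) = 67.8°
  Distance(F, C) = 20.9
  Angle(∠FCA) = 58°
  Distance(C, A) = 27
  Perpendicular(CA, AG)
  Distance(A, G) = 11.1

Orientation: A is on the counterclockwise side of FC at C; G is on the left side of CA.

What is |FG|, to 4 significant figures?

17.25

F is at the origin; FC runs at 67.8° with length 20.9, so C = 20.9·(cos 67.8°, sin 67.8°) = (7.897, 19.35). ∠FCA = 58.0°, so CA runs at 67.8° + (180° − 58.0°) = 189.8° from the x-axis; with |CA| = 27.0, A = C + 27.0·(cos 189.8°, sin 189.8°) = (-18.71, 14.76). CA ⟂ AG; with |AG| = 11.1 on the left of CA, G = A + 11.1·(0.1702, -0.9854) = (-16.82, 3.817). Then |FG| = |G − F| = 17.25.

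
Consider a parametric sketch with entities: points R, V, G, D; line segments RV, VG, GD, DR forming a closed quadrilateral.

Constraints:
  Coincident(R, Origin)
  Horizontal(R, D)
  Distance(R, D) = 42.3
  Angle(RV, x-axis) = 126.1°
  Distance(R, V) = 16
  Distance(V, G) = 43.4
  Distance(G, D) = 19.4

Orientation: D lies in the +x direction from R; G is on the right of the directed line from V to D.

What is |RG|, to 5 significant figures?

28.875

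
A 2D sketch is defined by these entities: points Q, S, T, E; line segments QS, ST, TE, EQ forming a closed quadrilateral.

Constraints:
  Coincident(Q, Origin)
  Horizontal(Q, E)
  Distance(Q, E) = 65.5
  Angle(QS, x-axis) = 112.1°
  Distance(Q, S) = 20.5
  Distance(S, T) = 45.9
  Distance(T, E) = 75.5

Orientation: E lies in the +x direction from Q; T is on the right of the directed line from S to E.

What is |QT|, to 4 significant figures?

27.31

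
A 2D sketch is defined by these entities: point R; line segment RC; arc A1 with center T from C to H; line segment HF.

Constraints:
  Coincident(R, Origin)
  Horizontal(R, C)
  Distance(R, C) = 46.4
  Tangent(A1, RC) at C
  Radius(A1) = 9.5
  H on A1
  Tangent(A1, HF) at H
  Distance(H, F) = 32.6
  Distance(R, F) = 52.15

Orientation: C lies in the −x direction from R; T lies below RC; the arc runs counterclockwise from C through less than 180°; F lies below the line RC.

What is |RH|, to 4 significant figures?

55.90

Checks: R.y = 0.00, C.y = 0.00 ✓; |TH| = 9.500 ✓; ∠(TH, HF) = 90.00° ✓; |HF| = 32.60 ✓; |RF| = 52.15 ✓.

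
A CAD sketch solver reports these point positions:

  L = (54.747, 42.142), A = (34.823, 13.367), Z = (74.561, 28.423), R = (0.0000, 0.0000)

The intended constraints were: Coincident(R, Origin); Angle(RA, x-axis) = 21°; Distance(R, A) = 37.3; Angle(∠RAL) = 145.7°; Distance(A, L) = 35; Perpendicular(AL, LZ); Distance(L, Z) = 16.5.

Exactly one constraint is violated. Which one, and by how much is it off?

Distance(L, Z) = 16.5 — off by 7.60.

R = (0.00, 0.00) ✓; RA at 21.00° ✓; |RA| = 37.30 ✓; ∠RAL = 145.7° ✓; |AL| = 35.00 ✓; ∠(AL, LZ) = 90.00° ✓; |LZ| = 24.10 ✗.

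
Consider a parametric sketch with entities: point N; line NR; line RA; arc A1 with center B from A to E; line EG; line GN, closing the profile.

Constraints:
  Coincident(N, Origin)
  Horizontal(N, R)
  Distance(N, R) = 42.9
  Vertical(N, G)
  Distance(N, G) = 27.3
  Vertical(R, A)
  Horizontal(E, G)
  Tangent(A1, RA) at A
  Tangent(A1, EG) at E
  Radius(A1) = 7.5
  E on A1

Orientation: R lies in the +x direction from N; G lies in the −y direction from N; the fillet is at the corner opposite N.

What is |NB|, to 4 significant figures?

40.56

N is at the origin; N and R share the same y with |NR| = 42.9 and R on the +x side, so R = (42.90, 0.000). N and G share the same x with |NG| = 27.3 and G on the −y side, so G = (0.000, -27.30). The virtual corner opposite N is at (42.90, -27.30). A1 meets RA tangentially, so BA is at right angles to RA and the tangent condition forces BE to be normal to EG, with radius 7.5, so the center B sits 7.5 in from both sides at B = (35.40, -19.80). Then |NB| = |B − N| = 40.56.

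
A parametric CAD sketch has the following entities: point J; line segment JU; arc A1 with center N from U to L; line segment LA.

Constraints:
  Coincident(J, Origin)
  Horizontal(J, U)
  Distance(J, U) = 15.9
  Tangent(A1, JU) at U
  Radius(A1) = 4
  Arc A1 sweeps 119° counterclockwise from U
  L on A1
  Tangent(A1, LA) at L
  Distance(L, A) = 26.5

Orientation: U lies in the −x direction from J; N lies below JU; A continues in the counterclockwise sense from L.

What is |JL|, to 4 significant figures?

20.29

J is at the origin; JU is horizontal with |JU| = 15.9 and U on the −x side, so U = (-15.90, 0.000). Since A1 is tangent to JU there, NU ⟂ JU, so N = U + (0, -4) = (-15.90, -4.000). On A1, U sits at bearing 90° from N; a 119° counterclockwise sweep puts L at bearing 209°, so L = N + 4.0·(cos 209°, sin 209°) = (-19.40, -5.939). Then |JL| = |L − J| = 20.29.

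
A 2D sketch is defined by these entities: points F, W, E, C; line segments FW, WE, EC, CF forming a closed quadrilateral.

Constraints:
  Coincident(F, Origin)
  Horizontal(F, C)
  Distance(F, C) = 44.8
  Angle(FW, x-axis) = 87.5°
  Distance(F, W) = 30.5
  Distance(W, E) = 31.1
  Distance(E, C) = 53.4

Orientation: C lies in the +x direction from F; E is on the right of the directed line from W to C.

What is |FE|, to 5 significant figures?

8.6482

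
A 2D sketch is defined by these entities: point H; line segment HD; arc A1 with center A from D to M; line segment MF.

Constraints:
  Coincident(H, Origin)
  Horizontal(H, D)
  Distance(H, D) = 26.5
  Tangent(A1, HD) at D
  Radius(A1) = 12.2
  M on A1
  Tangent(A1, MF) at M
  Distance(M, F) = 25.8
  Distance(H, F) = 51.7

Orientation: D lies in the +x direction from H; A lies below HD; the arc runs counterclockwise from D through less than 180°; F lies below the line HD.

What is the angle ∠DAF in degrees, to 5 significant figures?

167.50°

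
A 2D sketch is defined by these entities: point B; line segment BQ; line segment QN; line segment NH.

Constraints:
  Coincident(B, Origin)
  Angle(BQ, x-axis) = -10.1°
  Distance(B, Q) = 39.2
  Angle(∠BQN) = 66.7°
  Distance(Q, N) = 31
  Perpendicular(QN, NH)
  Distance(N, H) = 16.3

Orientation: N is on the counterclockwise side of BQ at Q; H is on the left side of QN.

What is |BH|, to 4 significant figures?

25.07

∠BQN = 66.7°, so QN runs at -10.1° + (180° − 66.7°) = 103.2° from the x-axis; with |QN| = 31.0, N = Q + 31.0·(cos 103.2°, sin 103.2°) = (31.51, 23.31). QN ⟂ NH; with |NH| = 16.3 on the left of QN, H = N + 16.3·(-0.9736, -0.2284) = (15.64, 19.58). Then |BH| = |H − B| = 25.07.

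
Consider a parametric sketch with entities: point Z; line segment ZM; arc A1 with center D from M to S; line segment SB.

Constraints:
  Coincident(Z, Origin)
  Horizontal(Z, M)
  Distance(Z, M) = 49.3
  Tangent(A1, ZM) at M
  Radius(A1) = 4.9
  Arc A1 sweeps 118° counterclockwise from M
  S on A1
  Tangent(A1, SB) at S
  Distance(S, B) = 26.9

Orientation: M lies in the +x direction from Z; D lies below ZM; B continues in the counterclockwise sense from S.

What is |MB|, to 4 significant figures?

32.05

On A1, M sits at bearing 90° from D; a 118° counterclockwise sweep puts S at bearing 208°, so S = D + 4.9·(cos 208°, sin 208°) = (44.97, -7.200). A1 meets SB tangentially, so DS is at right angles to SB, so SB runs along (−sin 208°, cos 208°); with |SB| = 26.9, B = (57.60, -30.95). Then |MB| = |B − M| = 32.05.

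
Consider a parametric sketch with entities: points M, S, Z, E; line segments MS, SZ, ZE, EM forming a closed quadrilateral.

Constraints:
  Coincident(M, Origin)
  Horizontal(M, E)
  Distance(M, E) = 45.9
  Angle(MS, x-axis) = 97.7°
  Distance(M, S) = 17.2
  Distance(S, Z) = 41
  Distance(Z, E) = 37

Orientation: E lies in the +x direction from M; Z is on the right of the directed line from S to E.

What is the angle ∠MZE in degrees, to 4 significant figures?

93.37°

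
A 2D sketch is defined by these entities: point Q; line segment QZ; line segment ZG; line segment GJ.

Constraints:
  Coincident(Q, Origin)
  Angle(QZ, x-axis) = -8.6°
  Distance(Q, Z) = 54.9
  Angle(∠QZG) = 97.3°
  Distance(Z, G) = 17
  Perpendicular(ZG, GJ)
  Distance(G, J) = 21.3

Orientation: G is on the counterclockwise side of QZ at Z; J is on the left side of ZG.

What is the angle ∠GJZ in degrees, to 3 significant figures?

38.6°

∠QZG = 97.3°, so ZG runs at -8.6° + (180° − 97.3°) = 74.1° from the x-axis; with |ZG| = 17.0, G = Z + 17.0·(cos 74.1°, sin 74.1°) = (58.9, 8.14). ZG is perpendicular to GJ; with |GJ| = 21.3 on the left of ZG, J = G + 21.3·(-0.962, 0.274) = (38.5, 14.0). Then cos ∠GJZ = JG·JZ / (|JG||JZ|), giving 38.6°.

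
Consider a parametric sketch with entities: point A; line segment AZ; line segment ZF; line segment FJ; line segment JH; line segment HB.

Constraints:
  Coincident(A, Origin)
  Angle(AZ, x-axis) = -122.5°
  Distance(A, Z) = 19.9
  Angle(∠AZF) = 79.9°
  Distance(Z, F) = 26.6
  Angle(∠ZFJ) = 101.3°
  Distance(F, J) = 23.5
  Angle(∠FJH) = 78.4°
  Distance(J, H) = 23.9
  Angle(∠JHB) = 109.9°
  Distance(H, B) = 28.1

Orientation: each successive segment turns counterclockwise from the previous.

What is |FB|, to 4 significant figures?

28.94

A is at the origin; AZ runs at -122.5° with length 19.9, so Z = (-10.69, -16.78). ∠AZF = 79.9° gives ZF at -22.40° from the x-axis; with |ZF| = 26.6, F = (13.90, -26.92). ∠ZFJ = 101.3° gives FJ at 56.30° from the x-axis; with |FJ| = 23.5, J = (26.94, -7.369). ∠FJH = 78.4° gives JH at 157.9° from the x-axis; with |JH| = 23.9, H = (4.795, 1.623). ∠JHB = 109.9° gives HB at -132.0° from the x-axis; with |HB| = 28.1, B = (-14.01, -19.26). Then |FB| = |B − F| = 28.94.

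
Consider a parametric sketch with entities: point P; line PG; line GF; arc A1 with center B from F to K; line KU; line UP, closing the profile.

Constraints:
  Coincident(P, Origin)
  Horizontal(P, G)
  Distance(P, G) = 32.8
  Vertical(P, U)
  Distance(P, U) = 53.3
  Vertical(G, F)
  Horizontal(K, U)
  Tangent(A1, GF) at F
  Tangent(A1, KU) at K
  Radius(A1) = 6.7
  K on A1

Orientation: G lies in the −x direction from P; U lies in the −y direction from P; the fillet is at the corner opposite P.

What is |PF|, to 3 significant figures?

57.0

The virtual corner opposite P is at (-32.8, -53.3). Tangency of A1 to GF means the radius BF is perpendicular to GF and tangency of A1 to KU means the radius BK is perpendicular to KU, with radius 6.7, so the center B sits 6.7 in from both sides at B = (-26.1, -46.6). That places the tangent points at F = (-32.8, -46.6) on GF and K = (-26.1, -53.3) on KU. Then |PF| = |F − P| = 57.0.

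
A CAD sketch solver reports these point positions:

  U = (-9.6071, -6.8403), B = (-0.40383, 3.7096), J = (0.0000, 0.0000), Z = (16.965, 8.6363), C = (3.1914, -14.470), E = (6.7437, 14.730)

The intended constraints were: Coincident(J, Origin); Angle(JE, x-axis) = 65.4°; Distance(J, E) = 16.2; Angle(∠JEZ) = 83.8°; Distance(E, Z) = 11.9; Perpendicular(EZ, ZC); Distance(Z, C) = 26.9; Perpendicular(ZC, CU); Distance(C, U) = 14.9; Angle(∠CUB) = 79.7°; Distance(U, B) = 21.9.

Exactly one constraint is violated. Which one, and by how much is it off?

Distance(U, B) = 21.9 — off by 7.90.

J = (0.00, 0.00) ✓; JE at 65.40° ✓; |JE| = 16.20 ✓; ∠JEZ = 83.80° ✓; |EZ| = 11.90 ✓; ∠(EZ, ZC) = 90.00° ✓; |ZC| = 26.90 ✓; ∠(ZC, CU) = 90.00° ✓; |CU| = 14.90 ✓; ∠CUB = 79.70° ✓; |UB| = 14.00 ✗.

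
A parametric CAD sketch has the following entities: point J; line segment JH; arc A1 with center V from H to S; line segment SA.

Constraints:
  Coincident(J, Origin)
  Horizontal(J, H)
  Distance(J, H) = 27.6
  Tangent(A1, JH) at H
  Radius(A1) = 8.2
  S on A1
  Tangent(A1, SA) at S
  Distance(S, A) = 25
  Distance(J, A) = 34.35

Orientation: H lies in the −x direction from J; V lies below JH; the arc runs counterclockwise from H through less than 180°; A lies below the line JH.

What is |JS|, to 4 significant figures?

36.06

J is at the origin; JH is horizontal with |JH| = 27.6 and H on the −x side, so H = (-27.60, 0.000). A1 meets JH tangentially, so VH is at right angles to JH, so V = H + (0, -8.2) = (-27.60, -8.200). Since VS ⟂ SA (tangency), |VA| = √(8.2² + 25.0²) = 26.31 regardless of where S sits on A1. So A lies on both circle(J, 34.35) and circle(V, 26.31); the below-JH intersection is A = (-14.62, -31.08). S is the foot of the tangent from A: S = (-33.12, -14.27).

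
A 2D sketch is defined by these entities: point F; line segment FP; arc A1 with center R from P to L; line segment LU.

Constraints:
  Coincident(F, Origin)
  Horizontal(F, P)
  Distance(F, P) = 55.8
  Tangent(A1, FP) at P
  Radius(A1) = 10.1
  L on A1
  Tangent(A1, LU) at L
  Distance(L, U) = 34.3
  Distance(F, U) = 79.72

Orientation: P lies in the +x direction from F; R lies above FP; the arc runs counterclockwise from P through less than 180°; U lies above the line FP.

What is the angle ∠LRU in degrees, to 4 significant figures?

73.59°

F is at the origin; FP is horizontal with |FP| = 55.8 and P on the +x side, so P = (55.80, 0.000). Since A1 is tangent to FP there, RP ⟂ FP, so R = P + (0, 10.1) = (55.80, 10.10). Since RL ⟂ LU (tangency), |RU| = √(10.1² + 34.3²) = 35.76 regardless of where L sits on A1. So U lies on both circle(F, 79.72) and circle(R, 35.76); the above-FP intersection is U = (66.29, 44.28). L is the foot of the tangent from U: L = (65.90, 9.985).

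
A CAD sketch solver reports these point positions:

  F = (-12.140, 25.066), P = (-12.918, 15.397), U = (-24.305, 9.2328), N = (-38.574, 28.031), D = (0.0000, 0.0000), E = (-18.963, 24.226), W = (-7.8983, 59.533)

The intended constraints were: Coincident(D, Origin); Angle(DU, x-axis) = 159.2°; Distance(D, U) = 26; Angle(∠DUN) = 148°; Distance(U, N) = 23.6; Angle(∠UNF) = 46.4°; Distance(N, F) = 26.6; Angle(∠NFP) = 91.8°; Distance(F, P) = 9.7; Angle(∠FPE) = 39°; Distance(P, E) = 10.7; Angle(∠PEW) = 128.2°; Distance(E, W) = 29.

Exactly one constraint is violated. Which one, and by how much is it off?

Distance(E, W) = 29 — off by 8.00.

D = (0.00, 0.00) ✓; DU at 159.2° ✓; |DU| = 26.00 ✓; ∠DUN = 148.0° ✓; |UN| = 23.60 ✓; ∠UNF = 46.40° ✓; |NF| = 26.60 ✓; ∠NFP = 91.80° ✓; |FP| = 9.700 ✓; ∠FPE = 39.00° ✓; |PE| = 10.70 ✓; ∠PEW = 128.2° ✓; |EW| = 37.00 ✗.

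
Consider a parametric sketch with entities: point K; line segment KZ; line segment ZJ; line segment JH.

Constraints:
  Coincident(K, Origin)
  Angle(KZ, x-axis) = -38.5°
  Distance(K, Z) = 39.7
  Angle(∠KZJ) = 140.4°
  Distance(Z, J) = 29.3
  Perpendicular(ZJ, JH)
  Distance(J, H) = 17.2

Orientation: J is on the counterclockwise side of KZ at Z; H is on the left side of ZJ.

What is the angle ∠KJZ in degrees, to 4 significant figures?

22.91°

K is at the origin; KZ runs at -38.5° with length 39.7, so Z = 39.7·(cos -38.5°, sin -38.5°) = (31.07, -24.71). ∠KZJ = 140.4°, so ZJ runs at -38.5° + (180° − 140.4°) = 1.100° from the x-axis; with |ZJ| = 29.3, J = Z + 29.3·(cos 1.100°, sin 1.100°) = (60.36, -24.15). Then cos ∠KJZ = JK·JZ / (|JK||JZ|), giving 22.91°.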